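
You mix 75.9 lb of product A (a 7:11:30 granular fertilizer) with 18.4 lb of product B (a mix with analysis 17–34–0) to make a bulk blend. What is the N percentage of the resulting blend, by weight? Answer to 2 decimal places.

Total mass = 75.9 + 18.4 = 94.3 lb.
N mass = 7%×75.9 + 17%×18.4 = 8.441 lb.
% N = 8.441 / 94.3 = 8.95122%.

8.95% N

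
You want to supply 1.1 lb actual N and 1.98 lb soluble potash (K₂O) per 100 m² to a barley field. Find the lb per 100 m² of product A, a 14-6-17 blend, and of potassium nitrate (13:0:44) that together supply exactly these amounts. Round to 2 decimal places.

Let a = lb of product A, b = lb of potassium nitrate (per 100 m²).
N: 0.14·a + 0.13·b = 1.1
K₂O: 0.17·a + 0.44·b = 1.98
Eliminate a: (row1) − 0.14/0.17·(row2) → -0.232353·b = -0.530588, so b = 2.28354.
Back-substitute: a = (1.1 − 0.13·2.28354) / 0.14 = 5.73671.

5.74 lb product A, 2.28 lb potassium nitrate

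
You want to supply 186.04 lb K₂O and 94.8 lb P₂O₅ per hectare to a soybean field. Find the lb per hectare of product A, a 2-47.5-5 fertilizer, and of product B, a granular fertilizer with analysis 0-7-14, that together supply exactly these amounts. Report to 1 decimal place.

4.0 lb product A, 1327.4 lb product B

Let a = lb of product A, b = lb of product B (per hectare).
K₂O: 0.05·a + 0.14·b = 186.04
P₂O₅: 0.475·a + 0.07·b = 94.8
Eliminate a: (row1) − 0.05/0.475·(row2) → 0.132632·b = 176.061, so b = 1327.44.
Back-substitute: a = (186.04 − 0.14·1327.44) / 0.05 = 3.95556.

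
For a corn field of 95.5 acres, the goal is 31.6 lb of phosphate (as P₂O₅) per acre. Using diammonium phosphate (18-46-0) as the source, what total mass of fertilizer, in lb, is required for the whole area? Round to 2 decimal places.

Product per acre = 31.6 / 46% = 68.6957 lb.
Total product = 68.6957 × 95.5 = 6560.4348 lb.

6560.43 lb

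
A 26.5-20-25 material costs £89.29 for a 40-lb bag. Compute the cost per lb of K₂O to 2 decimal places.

£8.93 per lb K₂O

K₂O in bag = 40 × 25% = 10 lb.
Cost per lb K₂O = £89.29 / 10 = £8.9290.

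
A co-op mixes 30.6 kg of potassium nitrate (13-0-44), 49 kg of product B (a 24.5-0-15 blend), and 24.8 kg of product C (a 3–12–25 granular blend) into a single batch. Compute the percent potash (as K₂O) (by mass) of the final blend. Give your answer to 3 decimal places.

Total mass = 30.6 + 49 + 24.8 = 104.4 kg.
K₂O mass = 44%×30.6 + 15%×49 + 25%×24.8 = 27.014 kg.
% K₂O = 27.014 / 104.4 = 25.87548%.

25.875% K₂O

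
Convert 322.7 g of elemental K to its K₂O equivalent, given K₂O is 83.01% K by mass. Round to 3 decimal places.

388.748 g K₂O

K₂O = 322.7 / 0.8301 = 388.7483 g.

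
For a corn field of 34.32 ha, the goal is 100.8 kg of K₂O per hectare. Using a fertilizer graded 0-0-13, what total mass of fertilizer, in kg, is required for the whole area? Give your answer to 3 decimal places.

26611.200 kg

Product per hectare = 100.8 / 13% = 775.385 kg.
Total product = 775.385 × 34.32 = 26611.2 kg.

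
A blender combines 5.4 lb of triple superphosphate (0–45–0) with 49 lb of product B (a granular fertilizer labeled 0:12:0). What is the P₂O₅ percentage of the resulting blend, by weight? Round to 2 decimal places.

Total mass = 5.4 + 49 = 54.4 lb.
P₂O₅ mass = 45%×5.4 + 12%×49 = 8.31 lb.
% P₂O₅ = 8.31 / 54.4 = 15.2757%.

15.28% P₂O₅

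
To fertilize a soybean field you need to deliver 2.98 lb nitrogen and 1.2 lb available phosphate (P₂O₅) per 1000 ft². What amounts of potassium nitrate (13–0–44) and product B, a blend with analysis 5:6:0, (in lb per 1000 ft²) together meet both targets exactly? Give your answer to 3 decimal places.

With a, b = lb per 1000 ft² of potassium nitrate and product B:
N: 0.13·a + 0.05·b = 2.98
P₂O₅: 0·a + 0.06·b = 1.2
Solving simultaneously: a = 15.2308, b = 20.

15.231 lb potassium nitrate, 20.000 lb product B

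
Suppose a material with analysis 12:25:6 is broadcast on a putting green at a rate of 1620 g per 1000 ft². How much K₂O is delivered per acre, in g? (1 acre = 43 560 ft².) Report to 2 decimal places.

4234.03 g K₂O per acre

K₂O per 1000 ft² = 1620 × 6% = 97.2 g.
Convert to per acre: 97.2 × 43.56 = 4234.032 g.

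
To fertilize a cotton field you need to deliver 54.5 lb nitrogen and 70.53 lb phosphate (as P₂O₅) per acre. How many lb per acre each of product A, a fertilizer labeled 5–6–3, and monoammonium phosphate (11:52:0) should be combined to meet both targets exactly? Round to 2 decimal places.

1060.91 lb product A, 13.22 lb monoammonium phosphate

With a, b = lb per acre of product A and monoammonium phosphate:
N: 0.05·a + 0.11·b = 54.5
P₂O₅: 0.06·a + 0.52·b = 70.53
Eliminate a: (row1) − 0.05/0.06·(row2) → -0.323333·b = -4.275, so b = 13.2216.
Back-substitute: a = (54.5 − 0.11·13.2216) / 0.05 = 1060.912.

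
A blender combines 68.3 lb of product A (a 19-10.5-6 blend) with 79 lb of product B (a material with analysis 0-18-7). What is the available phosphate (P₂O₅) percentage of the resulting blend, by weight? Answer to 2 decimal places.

Total mass = 68.3 + 79 = 147.3 lb.
P₂O₅ mass = 10.5%×68.3 + 18%×79 = 21.3915 lb.
% P₂O₅ = 21.3915 / 147.3 = 14.5224%.

14.52% P₂O₅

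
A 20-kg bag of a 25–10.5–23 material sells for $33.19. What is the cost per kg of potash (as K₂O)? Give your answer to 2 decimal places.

$7.22 per kg K₂O

K₂O in bag = 20 × 23% = 4.6 kg.
Cost per kg K₂O = $33.19 / 4.6 = $7.2152.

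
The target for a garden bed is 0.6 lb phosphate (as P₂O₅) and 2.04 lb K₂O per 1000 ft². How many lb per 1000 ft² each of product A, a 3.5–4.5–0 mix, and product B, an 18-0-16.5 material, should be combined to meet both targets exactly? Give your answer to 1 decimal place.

Per-1000 ft² balance (a = product A, b = product B):
P₂O₅: 0.045·a + 0·b = 0.6
K₂O: 0·a + 0.165·b = 2.04
Solving simultaneously: a = 13.3333, b = 12.3636.

13.3 lb product A, 12.4 lb product B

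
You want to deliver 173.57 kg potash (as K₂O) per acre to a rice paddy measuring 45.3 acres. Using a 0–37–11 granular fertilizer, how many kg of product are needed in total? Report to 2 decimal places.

Product per acre = 173.57 / 11% = 1577.91 kg.
Total product = 1577.91 × 45.3 = 71479.282 kg.

71479.28 kg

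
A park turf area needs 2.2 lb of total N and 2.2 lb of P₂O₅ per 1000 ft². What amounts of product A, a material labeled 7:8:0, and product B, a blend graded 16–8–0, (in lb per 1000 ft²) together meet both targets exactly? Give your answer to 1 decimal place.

With a, b = lb per 1000 ft² of product A and product B:
N: 0.07·a + 0.16·b = 2.2
P₂O₅: 0.08·a + 0.08·b = 2.2
Solving simultaneously: a = 24.4444, b = 3.05556.

24.4 lb product A, 3.1 lb product B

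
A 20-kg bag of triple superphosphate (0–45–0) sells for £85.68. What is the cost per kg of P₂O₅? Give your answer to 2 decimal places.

£9.52 per kg P₂O₅

P₂O₅ in bag = 20 × 45% = 9 kg.
Cost per kg P₂O₅ = £85.68 / 9 = £9.5200.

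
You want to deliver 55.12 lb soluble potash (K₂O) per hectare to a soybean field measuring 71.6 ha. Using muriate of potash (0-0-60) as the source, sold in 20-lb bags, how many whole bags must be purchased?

Product per hectare = 55.12 / 60% = 91.8667 lb.
Total product = 91.8667 × 71.6 = 6577.65 lb.
Bags = ⌈6577.65 / 20⌉ = 329.

329 bags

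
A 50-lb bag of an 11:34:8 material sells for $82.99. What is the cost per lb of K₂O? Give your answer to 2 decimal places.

K₂O in bag = 50 × 8% = 4 lb.
Cost per lb K₂O = $82.99 / 4 = $20.7475.

$20.75 per lb K₂O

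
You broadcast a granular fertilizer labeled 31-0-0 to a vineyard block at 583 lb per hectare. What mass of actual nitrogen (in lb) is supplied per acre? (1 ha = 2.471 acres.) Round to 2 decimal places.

73.14 lb N per acre

nitrogen per hectare = 583 × 31% = 180.73 lb.
Convert to per acre: 180.73 × 0.404694 = 73.1404 lb.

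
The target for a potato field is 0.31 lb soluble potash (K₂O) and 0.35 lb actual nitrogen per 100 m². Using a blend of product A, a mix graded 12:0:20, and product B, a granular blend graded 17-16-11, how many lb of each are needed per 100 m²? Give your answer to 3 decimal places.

0.683 lb product A, 1.577 lb product B

Per-100 m² balance (a = product A, b = product B):
K₂O: 0.2·a + 0.11·b = 0.31
N: 0.12·a + 0.17·b = 0.35
Eliminate b: (row1) − 0.11/0.17·(row2) → 0.122353·a = 0.0835294, so a = 0.682692.
Then b = (0.35 − 0.12·0.682692) / 0.17 = 1.57692.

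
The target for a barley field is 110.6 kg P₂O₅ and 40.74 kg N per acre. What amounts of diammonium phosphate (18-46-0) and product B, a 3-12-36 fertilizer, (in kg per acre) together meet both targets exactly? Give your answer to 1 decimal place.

201.4 kg diammonium phosphate, 149.7 kg product B

Per-acre balance (a = diammonium phosphate, b = product B):
P₂O₅: 0.46·a + 0.12·b = 110.6
N: 0.18·a + 0.03·b = 40.74
Eliminate a: (row1) − 0.46/0.18·(row2) → 0.0433333·b = 6.48667, so b = 149.692.
Back-substitute: a = (110.6 − 0.12·149.692) / 0.46 = 201.385.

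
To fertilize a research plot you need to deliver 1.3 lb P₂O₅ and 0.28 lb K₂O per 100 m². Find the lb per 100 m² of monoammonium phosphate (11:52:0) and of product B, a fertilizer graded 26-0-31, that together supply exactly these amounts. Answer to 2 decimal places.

Per-100 m² balance (a = monoammonium phosphate, b = product B):
P₂O₅: 0.52·a + 0·b = 1.3
K₂O: 0·a + 0.31·b = 0.28
Solving simultaneously: a = 2.5, b = 0.903226.

2.50 lb monoammonium phosphate, 0.90 lb product B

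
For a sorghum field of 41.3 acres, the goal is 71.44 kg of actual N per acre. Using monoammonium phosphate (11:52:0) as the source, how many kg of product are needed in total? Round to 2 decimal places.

Product per acre = 71.44 / 11% = 649.455 kg.
Total product = 649.455 × 41.3 = 26822.473 kg.

26822.47 kg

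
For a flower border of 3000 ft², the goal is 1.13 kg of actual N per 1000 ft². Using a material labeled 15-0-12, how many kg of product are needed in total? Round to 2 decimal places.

Product per 1000 ft² = 1.13 / 15% = 7.53333 kg.
Total product = 7.53333 × 3000 / 1000 = 22.6 kg.

22.60 kg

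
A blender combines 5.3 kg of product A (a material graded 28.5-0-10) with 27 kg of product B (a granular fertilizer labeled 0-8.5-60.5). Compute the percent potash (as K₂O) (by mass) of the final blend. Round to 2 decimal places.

Total mass = 5.3 + 27 = 32.3 kg.
K₂O mass = 10%×5.3 + 60.5%×27 = 16.865 kg.
% K₂O = 16.865 / 32.3 = 52.2136%.

52.21% K₂O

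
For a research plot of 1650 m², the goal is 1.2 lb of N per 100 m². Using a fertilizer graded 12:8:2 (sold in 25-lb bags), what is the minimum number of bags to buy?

7 bags

Product per 100 m² = 1.2 / 12% = 10 lb.
Total product = 10 × 1650 / 100 = 165 lb.
Bags = ⌈165 / 25⌉ = 7.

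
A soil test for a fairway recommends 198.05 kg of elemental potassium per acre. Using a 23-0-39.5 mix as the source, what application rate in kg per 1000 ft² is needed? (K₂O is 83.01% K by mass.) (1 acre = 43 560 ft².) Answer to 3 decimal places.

As K₂O: 198.05 / 0.8301 = 238.586 kg per acre.
Product per acre = 238.586 / 39.5% = 604.014 kg.
Convert to per 1000 ft²: 604.014 × 0.0229568 = 13.8663 kg.

13.866 kg of product per thousand sq ft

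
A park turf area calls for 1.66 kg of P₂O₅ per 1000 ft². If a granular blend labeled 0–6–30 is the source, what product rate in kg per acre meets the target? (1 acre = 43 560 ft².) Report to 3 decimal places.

Product per 1000 ft² = 1.66 / 6% = 27.6667 kg.
Convert to per acre: 27.6667 × 43.56 = 1205.16 kg.

1205.160 kg of product per acre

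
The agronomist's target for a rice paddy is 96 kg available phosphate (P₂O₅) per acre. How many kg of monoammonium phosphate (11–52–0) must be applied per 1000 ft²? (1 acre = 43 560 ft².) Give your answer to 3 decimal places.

Product per acre = 96 / 52% = 184.615 kg.
Convert to per 1000 ft²: 184.615 × 0.0229568 = 4.23819 kg.

4.238 kg of product per thousand sq ft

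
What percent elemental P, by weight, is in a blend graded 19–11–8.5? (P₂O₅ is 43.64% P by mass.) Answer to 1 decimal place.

4.8% P

%P = 11 × 0.4364 = 4.8004%.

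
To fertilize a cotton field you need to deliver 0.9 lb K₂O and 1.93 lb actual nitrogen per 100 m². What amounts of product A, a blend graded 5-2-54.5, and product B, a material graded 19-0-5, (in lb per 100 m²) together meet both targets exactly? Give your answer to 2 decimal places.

Per-100 m² balance (a = product A, b = product B):
K₂O: 0.545·a + 0.05·b = 0.9
N: 0.05·a + 0.19·b = 1.93
Eliminate b: (row1) − 0.05/0.19·(row2) → 0.531842·a = 0.392105, so a = 0.737259.
Then b = (1.93 − 0.05·0.737259) / 0.19 = 9.96388.

0.74 lb product A, 9.96 lb product B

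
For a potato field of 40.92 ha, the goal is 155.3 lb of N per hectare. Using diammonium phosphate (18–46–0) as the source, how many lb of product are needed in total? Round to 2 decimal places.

35304.87 lb

Product per hectare = 155.3 / 18% = 862.778 lb.
Total product = 862.778 × 40.92 = 35304.867 lb.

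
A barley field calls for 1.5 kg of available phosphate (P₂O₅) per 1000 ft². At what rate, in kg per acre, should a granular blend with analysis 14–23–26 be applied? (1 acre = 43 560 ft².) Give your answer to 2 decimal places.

Product per 1000 ft² = 1.5 / 23% = 6.52174 kg.
Convert to per acre: 6.52174 × 43.56 = 284.087 kg.

284.09 kg of product per acre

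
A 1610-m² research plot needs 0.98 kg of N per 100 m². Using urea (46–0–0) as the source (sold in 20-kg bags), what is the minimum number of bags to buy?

2 bags

Product per 100 m² = 0.98 / 46% = 2.13043 kg.
Total product = 2.13043 × 1610 / 100 = 34.3 kg.
Bags = ⌈34.3 / 20⌉ = 2.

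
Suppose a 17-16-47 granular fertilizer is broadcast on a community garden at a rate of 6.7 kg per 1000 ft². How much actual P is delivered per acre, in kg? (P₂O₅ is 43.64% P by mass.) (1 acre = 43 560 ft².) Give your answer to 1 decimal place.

20.4 kg P per acre

P₂O₅ per 1000 ft² = 6.7 × 16% = 1.072 kg.
Elemental P = 1.072 × 0.4364 = 0.467821 kg per 1000 ft².
Convert to per acre: 0.467821 × 43.56 = 20.3783 kg.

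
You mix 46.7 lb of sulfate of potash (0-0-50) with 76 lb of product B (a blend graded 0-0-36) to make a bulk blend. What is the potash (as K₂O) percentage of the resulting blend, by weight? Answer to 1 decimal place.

41.3% K₂O

Total mass = 46.7 + 76 = 122.7 lb.
K₂O mass = 50%×46.7 + 36%×76 = 50.71 lb.
% K₂O = 50.71 / 122.7 = 41.3284%.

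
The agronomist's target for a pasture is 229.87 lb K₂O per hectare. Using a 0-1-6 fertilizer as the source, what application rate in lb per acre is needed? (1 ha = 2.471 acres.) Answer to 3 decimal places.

Product per hectare = 229.87 / 6% = 3831.17 lb.
Convert to per acre: 3831.17 × 0.404694 = 1550.4519 lb.

1550.452 lb of product per acre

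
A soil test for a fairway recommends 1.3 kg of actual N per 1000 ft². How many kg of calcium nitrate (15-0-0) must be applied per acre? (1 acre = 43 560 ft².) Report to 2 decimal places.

377.52 kg of product per acre

Product per 1000 ft² = 1.3 / 15% = 8.66667 kg.
Convert to per acre: 8.66667 × 43.56 = 377.52 kg.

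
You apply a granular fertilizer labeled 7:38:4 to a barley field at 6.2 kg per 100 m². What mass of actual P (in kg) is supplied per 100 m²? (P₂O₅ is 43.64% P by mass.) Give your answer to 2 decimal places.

P₂O₅ per 100 m² = 6.2 × 38% = 2.356 kg.
Elemental P = 2.356 × 0.4364 = 1.02816 kg per 100 m².

1.03 kg P per hundred sq m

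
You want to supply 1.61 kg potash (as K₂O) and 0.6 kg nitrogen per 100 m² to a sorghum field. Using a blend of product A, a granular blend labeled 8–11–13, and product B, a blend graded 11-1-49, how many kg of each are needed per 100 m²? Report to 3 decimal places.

Let a = kg of product A, b = kg of product B (per 100 m²).
K₂O: 0.13·a + 0.49·b = 1.61
N: 0.08·a + 0.11·b = 0.6
Eliminate b: (row1) − 0.49/0.11·(row2) → -0.226364·a = -1.06273, so a = 4.69478.
Then b = (0.6 − 0.08·4.69478) / 0.11 = 2.04016.

4.695 kg product A, 2.040 kg product B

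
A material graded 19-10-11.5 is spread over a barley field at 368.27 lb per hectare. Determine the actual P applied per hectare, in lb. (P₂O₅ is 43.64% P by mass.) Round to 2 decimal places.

P₂O₅ per hectare = 368.27 × 10% = 36.827 lb.
Elemental P = 36.827 × 0.4364 = 16.0713 lb per hectare.

16.07 lb P per hectare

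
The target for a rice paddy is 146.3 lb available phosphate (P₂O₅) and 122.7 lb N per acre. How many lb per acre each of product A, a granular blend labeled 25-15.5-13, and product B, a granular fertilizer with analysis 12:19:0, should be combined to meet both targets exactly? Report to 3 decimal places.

199.204 lb product A, 607.491 lb product B

Per-acre balance (a = product A, b = product B):
P₂O₅: 0.155·a + 0.19·b = 146.3
N: 0.25·a + 0.12·b = 122.7
From row1: a = (146.3 − 0.19·b) / 0.155.
Into row2: 0.25·(146.3 − 0.19·b)/0.155 + 0.12·b = 122.7 → b = 607.4913, a = 199.2042.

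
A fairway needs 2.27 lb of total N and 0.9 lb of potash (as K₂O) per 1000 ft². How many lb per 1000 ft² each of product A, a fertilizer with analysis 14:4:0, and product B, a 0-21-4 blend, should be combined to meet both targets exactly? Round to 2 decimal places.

16.21 lb product A, 22.50 lb product B

With a, b = lb per 1000 ft² of product A and product B:
N: 0.14·a + 0·b = 2.27
K₂O: 0·a + 0.04·b = 0.9
Solving simultaneously: a = 16.2143, b = 22.5.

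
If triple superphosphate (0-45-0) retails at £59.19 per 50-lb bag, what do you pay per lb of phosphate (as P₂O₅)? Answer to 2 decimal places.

P₂O₅ in bag = 50 × 45% = 22.5 lb.
Cost per lb P₂O₅ = £59.19 / 22.5 = £2.6307.

£2.63 per lb P₂O₅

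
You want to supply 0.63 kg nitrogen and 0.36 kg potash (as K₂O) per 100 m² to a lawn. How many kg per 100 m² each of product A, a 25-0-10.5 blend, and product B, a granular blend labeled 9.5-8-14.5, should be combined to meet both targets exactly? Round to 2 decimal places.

Per-100 m² balance (a = product A, b = product B):
N: 0.25·a + 0.095·b = 0.63
K₂O: 0.105·a + 0.145·b = 0.36
Eliminate a: (row1) − 0.25/0.105·(row2) → -0.250238·b = -0.227143, so b = 0.907707.
Back-substitute: a = (0.63 − 0.095·0.907707) / 0.25 = 2.17507.

2.18 kg product A, 0.91 kg product B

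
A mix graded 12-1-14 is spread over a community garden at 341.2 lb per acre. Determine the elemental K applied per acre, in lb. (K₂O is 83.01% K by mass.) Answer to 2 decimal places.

K₂O per acre = 341.2 × 14% = 47.768 lb.
Elemental K = 47.768 × 0.8301 = 39.6522 lb per acre.

39.65 lb K per acre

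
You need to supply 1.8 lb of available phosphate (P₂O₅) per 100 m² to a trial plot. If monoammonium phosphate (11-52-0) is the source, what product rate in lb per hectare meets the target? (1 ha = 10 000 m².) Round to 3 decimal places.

Product per 100 m² = 1.8 / 52% = 3.46154 lb.
Convert to per hectare: 3.46154 × 100 = 346.1538 lb.

346.154 lb of product per hectare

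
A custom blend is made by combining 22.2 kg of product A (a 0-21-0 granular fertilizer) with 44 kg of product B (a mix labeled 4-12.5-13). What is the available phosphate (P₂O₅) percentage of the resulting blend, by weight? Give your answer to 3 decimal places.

Total mass = 22.2 + 44 = 66.2 kg.
P₂O₅ mass = 21%×22.2 + 12.5%×44 = 10.162 kg.
% P₂O₅ = 10.162 / 66.2 = 15.35045%.

15.350% P₂O₅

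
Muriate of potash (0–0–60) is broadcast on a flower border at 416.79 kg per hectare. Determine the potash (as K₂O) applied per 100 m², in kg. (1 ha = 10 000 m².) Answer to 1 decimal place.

2.5 kg K₂O per hundred sq m

K₂O per hectare = 416.79 × 60% = 250.074 kg.
Convert to per 100 m²: 250.074 × 0.01 = 2.50074 kg.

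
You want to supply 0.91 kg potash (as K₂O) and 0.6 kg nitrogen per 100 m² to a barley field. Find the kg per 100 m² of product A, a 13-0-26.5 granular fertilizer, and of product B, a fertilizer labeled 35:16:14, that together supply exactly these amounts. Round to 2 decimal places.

3.15 kg product A, 0.55 kg product B

Per-100 m² balance (a = product A, b = product B):
K₂O: 0.265·a + 0.14·b = 0.91
N: 0.13·a + 0.35·b = 0.6
Solving simultaneously: a = 3.14554, b = 0.545942.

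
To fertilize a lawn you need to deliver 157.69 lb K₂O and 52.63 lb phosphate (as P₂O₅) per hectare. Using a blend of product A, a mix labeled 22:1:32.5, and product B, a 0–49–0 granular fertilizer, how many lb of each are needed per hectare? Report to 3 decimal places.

485.200 lb product A, 97.506 lb product B

With a, b = lb per hectare of product A and product B:
K₂O: 0.325·a + 0·b = 157.69
P₂O₅: 0.01·a + 0.49·b = 52.63
Solving simultaneously: a = 485.2, b = 97.5061.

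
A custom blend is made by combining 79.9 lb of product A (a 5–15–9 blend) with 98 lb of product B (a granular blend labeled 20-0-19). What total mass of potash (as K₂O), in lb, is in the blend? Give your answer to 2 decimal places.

25.81 lb K₂O

K₂O mass = 9%×79.9 + 19%×98 = 25.811 lb.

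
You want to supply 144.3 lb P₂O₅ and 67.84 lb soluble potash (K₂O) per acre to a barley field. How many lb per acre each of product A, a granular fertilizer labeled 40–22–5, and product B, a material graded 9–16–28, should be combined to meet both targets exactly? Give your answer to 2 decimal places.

With a, b = lb per acre of product A and product B:
P₂O₅: 0.22·a + 0.16·b = 144.3
K₂O: 0.05·a + 0.28·b = 67.84
Eliminate b: (row1) − 0.16/0.28·(row2) → 0.191429·a = 105.534, so a = 551.299.
Then b = (67.84 − 0.05·551.299) / 0.28 = 143.8396.

551.30 lb product A, 143.84 lb product B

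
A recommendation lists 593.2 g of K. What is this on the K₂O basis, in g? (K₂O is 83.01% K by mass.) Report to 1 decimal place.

K₂O = 593.2 / 0.8301 = 714.613 g.

714.6 g K₂O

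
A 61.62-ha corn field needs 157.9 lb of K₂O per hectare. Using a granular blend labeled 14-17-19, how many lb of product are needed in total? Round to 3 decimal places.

51209.463 lb

Product per hectare = 157.9 / 19% = 831.053 lb.
Total product = 831.053 × 61.62 = 51209.4632 lb.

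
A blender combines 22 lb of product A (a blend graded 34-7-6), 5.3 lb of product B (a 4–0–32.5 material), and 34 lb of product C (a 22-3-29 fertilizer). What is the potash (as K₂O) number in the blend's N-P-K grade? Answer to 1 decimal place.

21.0% K₂O

Total mass = 22 + 5.3 + 34 = 61.3 lb.
K₂O mass = 6%×22 + 32.5%×5.3 + 29%×34 = 12.9025 lb.
% K₂O = 12.9025 / 61.3 = 21.0481%.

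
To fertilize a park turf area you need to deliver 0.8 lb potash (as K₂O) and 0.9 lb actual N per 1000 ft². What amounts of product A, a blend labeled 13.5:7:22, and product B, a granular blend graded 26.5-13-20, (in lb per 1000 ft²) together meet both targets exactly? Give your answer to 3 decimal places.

1.022 lb product A, 2.875 lb product B

With a, b = lb per 1000 ft² of product A and product B:
K₂O: 0.22·a + 0.2·b = 0.8
N: 0.135·a + 0.265·b = 0.9
Solving simultaneously: a = 1.02236, b = 2.8754.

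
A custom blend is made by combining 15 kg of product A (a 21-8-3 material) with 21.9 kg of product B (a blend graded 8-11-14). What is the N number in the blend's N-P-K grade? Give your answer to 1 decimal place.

13.3% N

Total mass = 15 + 21.9 = 36.9 kg.
N mass = 21%×15 + 8%×21.9 = 4.902 kg.
% N = 4.902 / 36.9 = 13.2846%.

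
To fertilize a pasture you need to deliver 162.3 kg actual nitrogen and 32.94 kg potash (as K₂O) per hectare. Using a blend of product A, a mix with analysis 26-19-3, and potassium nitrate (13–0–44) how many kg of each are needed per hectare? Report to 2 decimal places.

607.51 kg product A, 33.44 kg potassium nitrate

With a, b = kg per hectare of product A and potassium nitrate:
N: 0.26·a + 0.13·b = 162.3
K₂O: 0.03·a + 0.44·b = 32.94
Eliminate b: (row1) − 0.13/0.44·(row2) → 0.251136·a = 152.568, so a = 607.5095.
Then b = (32.94 − 0.03·607.5095) / 0.44 = 33.4425.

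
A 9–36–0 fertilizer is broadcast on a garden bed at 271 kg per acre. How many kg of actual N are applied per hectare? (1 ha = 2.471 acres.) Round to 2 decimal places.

60.27 kg N per hectare

nitrogen per acre = 271 × 9% = 24.39 kg.
Convert to per hectare: 24.39 × 2.471 = 60.2677 kg.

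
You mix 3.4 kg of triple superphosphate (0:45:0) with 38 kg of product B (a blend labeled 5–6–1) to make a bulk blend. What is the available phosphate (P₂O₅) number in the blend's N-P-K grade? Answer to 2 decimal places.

9.20% P₂O₅

Total mass = 3.4 + 38 = 41.4 kg.
P₂O₅ mass = 45%×3.4 + 6%×38 = 3.81 kg.
% P₂O₅ = 3.81 / 41.4 = 9.2029%.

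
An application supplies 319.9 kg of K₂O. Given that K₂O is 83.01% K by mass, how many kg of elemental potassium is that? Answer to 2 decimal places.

265.55 kg K

K = 319.9 × 0.8301 = 265.549 kg.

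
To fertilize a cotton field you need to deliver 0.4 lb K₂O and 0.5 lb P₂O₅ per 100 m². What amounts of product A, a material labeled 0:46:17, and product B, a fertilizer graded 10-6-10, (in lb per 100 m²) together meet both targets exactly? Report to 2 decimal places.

0.73 lb product A, 2.77 lb product B

Per-100 m² balance (a = product A, b = product B):
K₂O: 0.17·a + 0.1·b = 0.4
P₂O₅: 0.46·a + 0.06·b = 0.5
From row1: a = (0.4 − 0.1·b) / 0.17.
Into row2: 0.46·(0.4 − 0.1·b)/0.17 + 0.06·b = 0.5 → b = 2.76536, a = 0.726257.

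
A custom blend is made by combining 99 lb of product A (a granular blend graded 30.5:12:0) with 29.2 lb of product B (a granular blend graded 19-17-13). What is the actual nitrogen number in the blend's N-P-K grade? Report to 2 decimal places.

27.88% N

Total mass = 99 + 29.2 = 128.2 lb.
N mass = 30.5%×99 + 19%×29.2 = 35.743 lb.
% N = 35.743 / 128.2 = 27.8807%.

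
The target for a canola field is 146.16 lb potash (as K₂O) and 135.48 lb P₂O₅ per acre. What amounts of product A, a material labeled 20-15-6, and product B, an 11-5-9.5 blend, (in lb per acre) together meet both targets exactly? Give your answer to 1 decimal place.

494.5 lb product A, 1226.2 lb product B

Let a = lb of product A, b = lb of product B (per acre).
K₂O: 0.06·a + 0.095·b = 146.16
P₂O₅: 0.15·a + 0.05·b = 135.48
From row1: a = (146.16 − 0.095·b) / 0.06.
Into row2: 0.15·(146.16 − 0.095·b)/0.06 + 0.05·b = 135.48 → b = 1226.24, a = 494.453.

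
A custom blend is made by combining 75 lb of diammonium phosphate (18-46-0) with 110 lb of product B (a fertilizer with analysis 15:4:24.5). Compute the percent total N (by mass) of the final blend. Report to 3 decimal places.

16.216% N

Total mass = 75 + 110 = 185 lb.
N mass = 18%×75 + 15%×110 = 30 lb.
% N = 30 / 185 = 16.2162%.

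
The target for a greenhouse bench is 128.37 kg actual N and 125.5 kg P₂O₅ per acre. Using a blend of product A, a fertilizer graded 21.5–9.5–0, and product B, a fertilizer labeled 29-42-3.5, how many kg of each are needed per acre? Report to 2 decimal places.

279.21 kg product A, 235.65 kg product B

Per-acre balance (a = product A, b = product B):
N: 0.215·a + 0.29·b = 128.37
P₂O₅: 0.095·a + 0.42·b = 125.5
Solving simultaneously: a = 279.2096, b = 235.65498.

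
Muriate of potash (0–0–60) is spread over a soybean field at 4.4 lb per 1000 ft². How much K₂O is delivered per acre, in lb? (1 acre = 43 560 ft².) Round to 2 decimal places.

K₂O per 1000 ft² = 4.4 × 60% = 2.64 lb.
Convert to per acre: 2.64 × 43.56 = 114.998 lb.

115.00 lb K₂O per acre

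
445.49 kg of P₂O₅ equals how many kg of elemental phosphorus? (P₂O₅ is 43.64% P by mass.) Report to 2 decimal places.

P = 445.49 × 0.4364 = 194.412 kg.

194.41 kg P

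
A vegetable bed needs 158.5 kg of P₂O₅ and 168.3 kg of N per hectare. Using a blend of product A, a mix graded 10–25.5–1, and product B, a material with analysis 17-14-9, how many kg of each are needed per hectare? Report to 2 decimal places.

115.26 kg product A, 922.20 kg product B

Per-hectare balance (a = product A, b = product B):
P₂O₅: 0.255·a + 0.14·b = 158.5
N: 0.1·a + 0.17·b = 168.3
Eliminate a: (row1) − 0.255/0.1·(row2) → -0.2935·b = -270.665, so b = 922.198.
Back-substitute: a = (158.5 − 0.14·922.198) / 0.255 = 115.264.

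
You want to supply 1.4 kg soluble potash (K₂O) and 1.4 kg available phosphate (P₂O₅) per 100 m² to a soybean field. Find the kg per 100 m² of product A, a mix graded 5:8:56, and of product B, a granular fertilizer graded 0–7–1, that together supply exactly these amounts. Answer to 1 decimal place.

With a, b = kg per 100 m² of product A and product B:
K₂O: 0.56·a + 0.01·b = 1.4
P₂O₅: 0.08·a + 0.07·b = 1.4
Eliminate a: (row1) − 0.56/0.08·(row2) → -0.48·b = -8.4, so b = 17.5.
Back-substitute: a = (1.4 − 0.01·17.5) / 0.56 = 2.1875.

2.2 kg product A, 17.5 kg product B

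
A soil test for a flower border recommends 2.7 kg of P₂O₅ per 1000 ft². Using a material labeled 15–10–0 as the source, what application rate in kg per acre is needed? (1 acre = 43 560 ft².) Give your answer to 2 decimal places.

1176.12 kg of product per acre

Product per 1000 ft² = 2.7 / 10% = 27 kg.
Convert to per acre: 27 × 43.56 = 1176.12 kg.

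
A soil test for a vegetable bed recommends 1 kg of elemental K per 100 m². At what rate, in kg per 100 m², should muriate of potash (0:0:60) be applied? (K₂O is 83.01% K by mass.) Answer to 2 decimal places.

As K₂O: 1 / 0.8301 = 1.20467 kg per 100 m².
Product per 100 m² = 1.20467 / 60% = 2.00779 kg.

2.01 kg of product per hundred sq m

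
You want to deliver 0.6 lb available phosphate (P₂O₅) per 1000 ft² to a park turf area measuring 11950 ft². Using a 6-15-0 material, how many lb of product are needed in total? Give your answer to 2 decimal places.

47.80 lb

Product per 1000 ft² = 0.6 / 15% = 4 lb.
Total product = 4 × 11950 / 1000 = 47.8 lb.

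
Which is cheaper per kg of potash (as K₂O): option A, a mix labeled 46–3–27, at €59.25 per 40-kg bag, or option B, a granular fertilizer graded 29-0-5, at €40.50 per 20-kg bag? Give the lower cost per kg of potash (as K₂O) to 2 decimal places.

€5.49 per kg K₂O (option A)

option A: K₂O per bag = 40 × 27% = 10.8 kg; cost = 59.25 / 10.8 = €5.4861/kg K₂O.
option B: K₂O per bag = 20 × 5% = 1 kg; cost = 40.50 / 1 = €40.5000/kg K₂O.
option A is cheaper.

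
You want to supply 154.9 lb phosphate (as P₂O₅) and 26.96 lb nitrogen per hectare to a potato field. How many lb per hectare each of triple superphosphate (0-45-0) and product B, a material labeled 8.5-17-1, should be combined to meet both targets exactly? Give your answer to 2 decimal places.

224.40 lb triple superphosphate, 317.18 lb product B

With a, b = lb per hectare of triple superphosphate and product B:
P₂O₅: 0.45·a + 0.17·b = 154.9
N: 0·a + 0.085·b = 26.96
Solving simultaneously: a = 224.4, b = 317.176.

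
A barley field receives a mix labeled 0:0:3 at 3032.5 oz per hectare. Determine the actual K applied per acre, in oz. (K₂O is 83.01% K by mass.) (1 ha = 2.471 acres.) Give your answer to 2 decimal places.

K₂O per hectare = 3032.5 × 3% = 90.975 oz.
Elemental K = 90.975 × 0.8301 = 75.5183 oz per hectare.
Convert to per acre: 75.5183 × 0.404694 = 30.5619 oz.

30.56 oz K per acre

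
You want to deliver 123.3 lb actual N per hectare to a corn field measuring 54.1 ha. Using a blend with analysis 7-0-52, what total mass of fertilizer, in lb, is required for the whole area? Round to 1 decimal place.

95293.3 lb

Product per hectare = 123.3 / 7% = 1761.43 lb.
Total product = 1761.43 × 54.1 = 95293.29 lb.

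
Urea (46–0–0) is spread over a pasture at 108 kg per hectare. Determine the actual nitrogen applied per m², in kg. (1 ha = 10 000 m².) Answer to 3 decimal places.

nitrogen per hectare = 108 × 46% = 49.68 kg.
Convert to per m²: 49.68 × 0.0001 = 0.004968 kg.

0.005 kg N per sq m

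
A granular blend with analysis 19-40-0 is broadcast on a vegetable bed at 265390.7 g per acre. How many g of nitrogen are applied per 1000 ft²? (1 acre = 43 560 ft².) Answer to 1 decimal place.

1157.6 g N per thousand sq ft

nitrogen per acre = 265390.7 × 19% = 50424.2 g.
Convert to per 1000 ft²: 50424.2 × 0.0229568 = 1157.58 g.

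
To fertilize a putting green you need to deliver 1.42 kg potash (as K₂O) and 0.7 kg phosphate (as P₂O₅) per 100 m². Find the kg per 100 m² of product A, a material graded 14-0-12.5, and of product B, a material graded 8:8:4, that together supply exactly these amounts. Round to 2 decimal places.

8.56 kg product A, 8.75 kg product B

Let a = kg of product A, b = kg of product B (per 100 m²).
K₂O: 0.125·a + 0.04·b = 1.42
P₂O₅: 0·a + 0.08·b = 0.7
Solving simultaneously: a = 8.56, b = 8.75.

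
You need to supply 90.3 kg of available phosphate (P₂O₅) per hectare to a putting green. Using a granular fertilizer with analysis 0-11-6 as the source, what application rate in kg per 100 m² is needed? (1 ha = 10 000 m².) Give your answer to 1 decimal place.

8.2 kg of product per hundred sq m

Product per hectare = 90.3 / 11% = 820.909 kg.
Convert to per 100 m²: 820.909 × 0.01 = 8.20909 kg.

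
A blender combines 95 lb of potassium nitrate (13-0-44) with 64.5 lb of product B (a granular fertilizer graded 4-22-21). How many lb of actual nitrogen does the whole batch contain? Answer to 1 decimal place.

14.9 lb N

N mass = 13%×95 + 4%×64.5 = 14.93 lb.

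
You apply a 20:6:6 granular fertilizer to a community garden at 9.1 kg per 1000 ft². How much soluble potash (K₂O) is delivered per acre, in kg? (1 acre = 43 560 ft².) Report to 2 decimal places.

K₂O per 1000 ft² = 9.1 × 6% = 0.546 kg.
Convert to per acre: 0.546 × 43.56 = 23.7838 kg.

23.78 kg K₂O per acre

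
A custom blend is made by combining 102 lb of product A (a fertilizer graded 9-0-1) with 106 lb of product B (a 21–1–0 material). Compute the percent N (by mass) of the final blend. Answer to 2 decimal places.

15.12% N

Total mass = 102 + 106 = 208 lb.
N mass = 9%×102 + 21%×106 = 31.44 lb.
% N = 31.44 / 208 = 15.1154%.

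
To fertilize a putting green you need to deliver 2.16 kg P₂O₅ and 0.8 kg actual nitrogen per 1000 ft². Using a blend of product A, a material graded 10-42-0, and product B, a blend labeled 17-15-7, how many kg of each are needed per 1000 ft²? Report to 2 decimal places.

Let a = kg of product A, b = kg of product B (per 1000 ft²).
P₂O₅: 0.42·a + 0.15·b = 2.16
N: 0.1·a + 0.17·b = 0.8
Solving simultaneously: a = 4.38298, b = 2.12766.

4.38 kg product A, 2.13 kg product B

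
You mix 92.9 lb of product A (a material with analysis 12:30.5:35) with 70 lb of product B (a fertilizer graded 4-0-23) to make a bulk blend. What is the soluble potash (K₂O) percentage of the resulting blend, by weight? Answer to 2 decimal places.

Total mass = 92.9 + 70 = 162.9 lb.
K₂O mass = 35%×92.9 + 23%×70 = 48.615 lb.
% K₂O = 48.615 / 162.9 = 29.8435%.

29.84% K₂O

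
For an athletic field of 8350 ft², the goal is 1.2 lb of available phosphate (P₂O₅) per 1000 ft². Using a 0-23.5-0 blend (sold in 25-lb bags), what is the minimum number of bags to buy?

Product per 1000 ft² = 1.2 / 23.5% = 5.10638 lb.
Total product = 5.10638 × 8350 / 1000 = 42.6383 lb.
Bags = ⌈42.6383 / 25⌉ = 2.

2 bags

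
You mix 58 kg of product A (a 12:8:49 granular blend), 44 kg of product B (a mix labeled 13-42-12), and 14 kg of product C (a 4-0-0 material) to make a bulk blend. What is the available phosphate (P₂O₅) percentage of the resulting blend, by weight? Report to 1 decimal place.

19.9% P₂O₅

Total mass = 58 + 44 + 14 = 116 kg.
P₂O₅ mass = 8%×58 + 42%×44 + 0%×14 = 23.12 kg.
% P₂O₅ = 23.12 / 116 = 19.931%.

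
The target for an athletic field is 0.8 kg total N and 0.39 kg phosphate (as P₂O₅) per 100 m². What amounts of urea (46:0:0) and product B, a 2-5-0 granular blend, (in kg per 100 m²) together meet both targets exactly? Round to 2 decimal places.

Per-100 m² balance (a = urea, b = product B):
N: 0.46·a + 0.02·b = 0.8
P₂O₅: 0·a + 0.05·b = 0.39
Solving simultaneously: a = 1.4, b = 7.8.

1.40 kg urea, 7.80 kg product B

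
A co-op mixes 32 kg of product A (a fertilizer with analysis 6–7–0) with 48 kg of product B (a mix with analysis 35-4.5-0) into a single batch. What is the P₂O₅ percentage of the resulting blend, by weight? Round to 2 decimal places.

Total mass = 32 + 48 = 80 kg.
P₂O₅ mass = 7%×32 + 4.5%×48 = 4.4 kg.
% P₂O₅ = 4.4 / 80 = 5.5%.

5.50% P₂O₅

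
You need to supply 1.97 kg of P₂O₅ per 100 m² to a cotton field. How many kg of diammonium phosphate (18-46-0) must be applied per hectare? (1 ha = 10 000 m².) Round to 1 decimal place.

428.3 kg of product per hectare

Product per 100 m² = 1.97 / 46% = 4.28261 kg.
Convert to per hectare: 4.28261 × 100 = 428.261 kg.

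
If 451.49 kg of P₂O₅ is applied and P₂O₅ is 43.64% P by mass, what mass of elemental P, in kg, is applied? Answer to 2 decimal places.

197.03 kg P

P = 451.49 × 0.4364 = 197.0302 kg.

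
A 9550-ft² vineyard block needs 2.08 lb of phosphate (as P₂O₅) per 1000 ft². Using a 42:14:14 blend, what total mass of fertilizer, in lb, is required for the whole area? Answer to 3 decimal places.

141.886 lb

Product per 1000 ft² = 2.08 / 14% = 14.8571 lb.
Total product = 14.8571 × 9550 / 1000 = 141.8857 lb.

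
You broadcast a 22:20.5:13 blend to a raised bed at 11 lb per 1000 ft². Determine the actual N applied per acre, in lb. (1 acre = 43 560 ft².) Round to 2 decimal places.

105.42 lb N per acre

nitrogen per 1000 ft² = 11 × 22% = 2.42 lb.
Convert to per acre: 2.42 × 43.56 = 105.415 lb.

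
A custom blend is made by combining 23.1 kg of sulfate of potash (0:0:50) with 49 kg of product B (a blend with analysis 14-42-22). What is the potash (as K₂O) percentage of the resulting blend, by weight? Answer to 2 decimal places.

Total mass = 23.1 + 49 = 72.1 kg.
K₂O mass = 50%×23.1 + 22%×49 = 22.33 kg.
% K₂O = 22.33 / 72.1 = 30.9709%.

30.97% K₂O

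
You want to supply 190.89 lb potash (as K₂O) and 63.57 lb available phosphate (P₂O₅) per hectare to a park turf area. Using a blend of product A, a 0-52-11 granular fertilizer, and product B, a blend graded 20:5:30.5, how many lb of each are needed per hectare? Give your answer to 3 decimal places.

Per-hectare balance (a = product A, b = product B):
K₂O: 0.11·a + 0.305·b = 190.89
P₂O₅: 0.52·a + 0.05·b = 63.57
Solving simultaneously: a = 64.3001, b = 602.6786.

64.300 lb product A, 602.679 lb product B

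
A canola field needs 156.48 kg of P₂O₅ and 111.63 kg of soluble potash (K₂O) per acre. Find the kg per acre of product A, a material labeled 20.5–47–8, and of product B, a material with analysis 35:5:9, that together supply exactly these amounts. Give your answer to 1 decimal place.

Let a = kg of product A, b = kg of product B (per acre).
P₂O₅: 0.47·a + 0.05·b = 156.48
K₂O: 0.08·a + 0.09·b = 111.63
Solving simultaneously: a = 221.977, b = 1043.02.

222.0 kg product A, 1043.0 kg product B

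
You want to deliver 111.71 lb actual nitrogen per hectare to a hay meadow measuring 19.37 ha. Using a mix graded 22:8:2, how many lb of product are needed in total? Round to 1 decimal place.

9835.6 lb

Product per hectare = 111.71 / 22% = 507.773 lb.
Total product = 507.773 × 19.37 = 9835.56 lb.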